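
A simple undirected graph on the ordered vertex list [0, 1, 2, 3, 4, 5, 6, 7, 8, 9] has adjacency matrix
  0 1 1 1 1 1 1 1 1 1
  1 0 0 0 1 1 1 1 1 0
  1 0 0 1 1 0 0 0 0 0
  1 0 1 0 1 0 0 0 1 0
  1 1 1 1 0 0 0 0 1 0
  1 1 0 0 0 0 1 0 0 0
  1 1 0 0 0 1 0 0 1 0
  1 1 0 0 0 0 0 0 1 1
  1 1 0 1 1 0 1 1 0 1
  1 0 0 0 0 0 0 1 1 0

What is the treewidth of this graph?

A width-3 tree decomposition is:
Bags: B1 = {0, 1, 4, 8}  B2 = {0, 1, 6, 8}  B3 = {0, 1, 5, 6}  B4 = {0, 1, 7, 8}  B5 = {0, 3, 4, 8}  B6 = {0, 7, 8, 9}  B7 = {0, 2, 3, 4}
Tree: B1–B2, B2–B3, B1–B4, B1–B5, B4–B6, B5–B7
The largest bag has 4 vertices, giving width 3; this decomposition certifies tw(G) ≤ 3. Conversely, {0, 1, 4, 8} is a clique of size 4, and the vertices of any clique must share a bag in every tree decomposition; so some bag has ≥ 4 vertices and tw(G) ≥ 3. Therefore the treewidth is 3.

3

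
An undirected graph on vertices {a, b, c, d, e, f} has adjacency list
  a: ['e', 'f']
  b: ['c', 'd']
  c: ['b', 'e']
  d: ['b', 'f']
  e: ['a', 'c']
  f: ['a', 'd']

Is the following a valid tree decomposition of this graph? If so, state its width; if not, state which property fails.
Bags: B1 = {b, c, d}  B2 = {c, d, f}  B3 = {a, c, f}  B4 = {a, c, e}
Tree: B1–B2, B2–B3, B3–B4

Every vertex of G appears in some bag (union = {a, b, c, d, e, f}); every edge is covered by a bag; and for each vertex v the set of bags containing v is connected in the bag tree. The decomposition is therefore valid. The largest bag has 3 vertices, so the width is 2.

Yes; width 2.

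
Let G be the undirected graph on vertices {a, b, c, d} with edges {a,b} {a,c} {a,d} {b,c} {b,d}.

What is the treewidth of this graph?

A width-2 tree decomposition is:
Bags: B1 = {a, b, c}  B2 = {a, b, d}
Tree: B1–B2
The largest bag has 3 vertices, giving width 2; this decomposition certifies tw(G) ≤ 2. Conversely, {a, b, d} is a clique of size 3, and the vertices of any clique must share a bag in every tree decomposition; so some bag has ≥ 3 vertices and tw(G) ≥ 2. Hence tw(G) = 2 exactly.

2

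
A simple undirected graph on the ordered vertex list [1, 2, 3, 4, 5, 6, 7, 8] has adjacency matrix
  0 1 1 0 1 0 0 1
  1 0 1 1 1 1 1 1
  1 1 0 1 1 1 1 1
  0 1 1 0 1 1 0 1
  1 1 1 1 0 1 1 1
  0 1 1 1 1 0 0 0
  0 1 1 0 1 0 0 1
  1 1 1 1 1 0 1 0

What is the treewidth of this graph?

4

A width-4 tree decomposition is:
Bags: B1 = {2, 3, 4, 5, 8}  B2 = {2, 3, 5, 7, 8}  B3 = {1, 2, 3, 5, 8}  B4 = {2, 3, 4, 5, 6}
Tree: B1–B2, B1–B3, B1–B4
Each bag holds 5 vertices, so the decomposition has width 4, which upper-bounds the treewidth. On the other hand G contains the 5-clique {1, 2, 3, 5, 8}. A clique must lie in a single bag of any decomposition, so no decomposition can have width below 4. Hence tw(G) = 4 exactly.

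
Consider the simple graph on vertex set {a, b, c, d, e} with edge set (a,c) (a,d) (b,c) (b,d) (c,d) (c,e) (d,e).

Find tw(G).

2

A width-2 tree decomposition is:
Bags: B1 = {b, c, d}  B2 = {c, d, e}  B3 = {a, c, d}
Tree: B1–B2, B1–B3
The largest bag has 3 vertices, giving width 2; this decomposition certifies tw(G) ≤ 2. For the lower bound, the 3 vertices {c, d, e} are pairwise adjacent, and any tree decomposition puts a clique entirely inside one bag — forcing width ≥ 2. The upper and lower bounds meet at 2, so that is the treewidth.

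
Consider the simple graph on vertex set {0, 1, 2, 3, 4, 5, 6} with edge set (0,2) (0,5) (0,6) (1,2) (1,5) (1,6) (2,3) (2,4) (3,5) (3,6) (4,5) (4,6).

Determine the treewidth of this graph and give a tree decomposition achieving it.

Treewidth 3.
One optimal decomposition is:
Bags: B1 = {0, 2, 5, 6}  B2 = {1, 2, 5, 6}  B3 = {2, 3, 5, 6}  B4 = {2, 4, 5, 6}
Tree: B1–B2, B2–B3, B3–B4

Each bag holds 4 vertices, so the decomposition has width 3, which upper-bounds the treewidth. For the lower bound: the 4 vertex sets {0,5}, {1,2}, {6}, {3} are disjoint, each induces a connected subgraph, and every pair is joined by at least one edge of G. Contracting each set to a single vertex therefore yields K_{4} as a minor, and since treewidth is minor-monotone, tw(G) ≥ tw(K_{4}) = 3. Therefore the treewidth is 3.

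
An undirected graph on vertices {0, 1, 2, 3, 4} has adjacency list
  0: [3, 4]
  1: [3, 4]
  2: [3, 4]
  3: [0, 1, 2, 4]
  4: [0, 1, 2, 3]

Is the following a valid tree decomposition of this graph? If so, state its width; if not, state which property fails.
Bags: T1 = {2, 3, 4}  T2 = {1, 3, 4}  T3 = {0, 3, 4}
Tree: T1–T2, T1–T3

Every vertex of G appears in some bag (union = {0, 1, 2, 3, 4}); every edge is covered by a bag; and for each vertex v the set of bags containing v is connected in the bag tree. The decomposition is therefore valid. The largest bag has 3 vertices, so the width is 2.

Yes; width 2.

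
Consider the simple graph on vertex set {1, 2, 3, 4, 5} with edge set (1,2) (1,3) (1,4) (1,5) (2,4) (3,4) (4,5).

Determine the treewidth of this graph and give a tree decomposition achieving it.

Each bag holds 3 vertices, so the decomposition has width 2, which upper-bounds the treewidth. On the other hand G contains the 3-clique {1, 2, 4}. A clique must lie in a single bag of any decomposition, so no decomposition can have width below 2. Therefore the treewidth is 2.

Treewidth 2.
Bags: B1 = {1, 4, 5}  B2 = {1, 3, 4}  B3 = {1, 2, 4}
Tree: B1–B2, B2–B3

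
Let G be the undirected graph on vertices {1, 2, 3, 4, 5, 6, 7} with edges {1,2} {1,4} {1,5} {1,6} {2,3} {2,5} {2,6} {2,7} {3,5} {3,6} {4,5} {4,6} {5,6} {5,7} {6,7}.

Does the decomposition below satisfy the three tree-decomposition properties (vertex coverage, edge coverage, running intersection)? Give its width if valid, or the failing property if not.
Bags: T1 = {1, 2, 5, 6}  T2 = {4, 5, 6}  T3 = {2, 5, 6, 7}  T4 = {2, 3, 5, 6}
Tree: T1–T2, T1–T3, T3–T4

No — edge (1,4) lies in no bag.

A tree decomposition must satisfy three properties: every vertex lies in some bag; for every edge, both endpoints lie together in some bag; and for every vertex, the bags containing it form a connected subtree. Here edge (1,4) lies in no bag, so the decomposition is invalid.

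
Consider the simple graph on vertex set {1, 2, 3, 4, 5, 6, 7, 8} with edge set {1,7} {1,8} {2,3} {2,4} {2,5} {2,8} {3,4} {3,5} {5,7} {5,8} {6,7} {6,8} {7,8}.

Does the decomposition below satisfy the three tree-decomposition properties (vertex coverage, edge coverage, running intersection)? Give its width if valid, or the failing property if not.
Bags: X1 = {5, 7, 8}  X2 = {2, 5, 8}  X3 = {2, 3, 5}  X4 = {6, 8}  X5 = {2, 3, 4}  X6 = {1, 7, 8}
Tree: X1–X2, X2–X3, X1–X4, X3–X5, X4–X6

A tree decomposition must satisfy three properties: every vertex lies in some bag; for every edge, both endpoints lie together in some bag; and for every vertex, the bags containing it form a connected subtree. Here edge (7,6) lies in no bag, so the decomposition is invalid.

No — edge (7,6) lies in no bag.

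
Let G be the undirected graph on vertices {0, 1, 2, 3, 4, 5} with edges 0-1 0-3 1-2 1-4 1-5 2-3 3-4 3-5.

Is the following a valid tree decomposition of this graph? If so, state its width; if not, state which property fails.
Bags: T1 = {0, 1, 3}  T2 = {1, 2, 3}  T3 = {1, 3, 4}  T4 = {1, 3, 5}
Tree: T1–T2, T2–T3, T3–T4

Yes; width 2.

Checking the three conditions: (i) the bags cover all of {0, 1, 2, 3, 4, 5}; (ii) for each edge, some bag contains both endpoints; (iii) the bags containing any fixed vertex form a subtree. All hold, so the decomposition is valid with width 3 − 1 = 2.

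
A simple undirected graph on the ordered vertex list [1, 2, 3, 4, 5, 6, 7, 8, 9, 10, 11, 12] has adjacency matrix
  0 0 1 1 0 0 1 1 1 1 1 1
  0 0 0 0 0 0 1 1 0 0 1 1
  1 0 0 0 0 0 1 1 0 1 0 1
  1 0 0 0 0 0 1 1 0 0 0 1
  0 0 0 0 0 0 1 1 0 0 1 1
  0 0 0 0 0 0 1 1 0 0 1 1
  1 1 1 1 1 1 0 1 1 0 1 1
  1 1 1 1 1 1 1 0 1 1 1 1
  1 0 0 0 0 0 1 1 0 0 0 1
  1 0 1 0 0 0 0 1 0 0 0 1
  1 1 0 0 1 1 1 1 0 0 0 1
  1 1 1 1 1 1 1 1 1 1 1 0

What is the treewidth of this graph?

4

A width-4 tree decomposition is:
Bags: B1 = {1, 3, 7, 8, 12}  B2 = {1, 7, 8, 11, 12}  B3 = {1, 4, 7, 8, 12}  B4 = {6, 7, 8, 11, 12}  B5 = {2, 7, 8, 11, 12}  B6 = {1, 7, 8, 9, 12}  B7 = {1, 3, 8, 10, 12}  B8 = {5, 7, 8, 11, 12}
Tree: B1–B2, B1–B3, B2–B4, B2–B5, B2–B6, B1–B7, B5–B8
The largest bag has 5 vertices, giving width 4; this decomposition certifies tw(G) ≤ 4. For the lower bound, the 5 vertices {1, 3, 8, 10, 12} are pairwise adjacent, and any tree decomposition puts a clique entirely inside one bag — forcing width ≥ 4. The upper and lower bounds meet at 4, so that is the treewidth.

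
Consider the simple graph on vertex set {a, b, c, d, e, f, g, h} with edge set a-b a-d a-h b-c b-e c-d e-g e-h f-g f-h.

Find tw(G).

2

A width-2 tree decomposition is:
Bags: B1 = {b, c, d}  B2 = {a, b, d}  B3 = {a, b, e}  B4 = {a, e, h}  B5 = {e, g, h}  B6 = {f, g, h}
Tree: B1–B2, B2–B3, B3–B4, B4–B5, B5–B6
Every bag has size at most 3, so the width is 3 − 1 = 2 and tw(G) ≤ 2. The edges c–d–a–b–c form a cycle, so G is not a tree and its treewidth is at least 2. Combining the bounds, tw(G) = 2.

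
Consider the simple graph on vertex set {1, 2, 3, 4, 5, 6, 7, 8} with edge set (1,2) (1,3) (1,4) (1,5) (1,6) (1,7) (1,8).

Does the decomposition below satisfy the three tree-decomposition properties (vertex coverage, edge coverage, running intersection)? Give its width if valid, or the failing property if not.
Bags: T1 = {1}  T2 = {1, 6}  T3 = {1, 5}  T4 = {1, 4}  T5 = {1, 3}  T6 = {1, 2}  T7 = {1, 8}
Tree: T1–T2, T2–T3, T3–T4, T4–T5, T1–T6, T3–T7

A tree decomposition must satisfy three properties: every vertex lies in some bag; for every edge, both endpoints lie together in some bag; and for every vertex, the bags containing it form a connected subtree. Here vertex 7 appears in no bag, so the decomposition is invalid.

No — vertex 7 appears in no bag.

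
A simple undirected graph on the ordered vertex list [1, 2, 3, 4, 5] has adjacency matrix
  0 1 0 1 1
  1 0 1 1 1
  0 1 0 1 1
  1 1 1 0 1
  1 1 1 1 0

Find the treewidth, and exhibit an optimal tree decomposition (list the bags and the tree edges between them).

Treewidth 3.
One such decomposition:
Bags: B1 = {2, 3, 4, 5}  B2 = {1, 2, 4, 5}
Tree: B1–B2

The largest bag has 4 vertices, giving width 3; this decomposition certifies tw(G) ≤ 3. Conversely, {1, 2, 4, 5} is a clique of size 4, and the vertices of any clique must share a bag in every tree decomposition; so some bag has ≥ 4 vertices and tw(G) ≥ 3. The upper and lower bounds meet at 3, so that is the treewidth.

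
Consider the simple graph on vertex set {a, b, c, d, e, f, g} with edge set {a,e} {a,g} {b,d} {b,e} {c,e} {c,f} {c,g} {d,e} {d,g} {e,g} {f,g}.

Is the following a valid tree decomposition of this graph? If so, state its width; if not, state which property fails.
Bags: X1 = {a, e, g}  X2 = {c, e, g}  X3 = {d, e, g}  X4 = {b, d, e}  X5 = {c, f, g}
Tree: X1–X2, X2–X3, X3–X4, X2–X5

Yes; width 2.

Checking the three conditions: (i) the bags cover all of {a, b, c, d, e, f, g}; (ii) for each edge, some bag contains both endpoints; (iii) the bags containing any fixed vertex form a subtree. All hold, so the decomposition is valid with width 3 − 1 = 2.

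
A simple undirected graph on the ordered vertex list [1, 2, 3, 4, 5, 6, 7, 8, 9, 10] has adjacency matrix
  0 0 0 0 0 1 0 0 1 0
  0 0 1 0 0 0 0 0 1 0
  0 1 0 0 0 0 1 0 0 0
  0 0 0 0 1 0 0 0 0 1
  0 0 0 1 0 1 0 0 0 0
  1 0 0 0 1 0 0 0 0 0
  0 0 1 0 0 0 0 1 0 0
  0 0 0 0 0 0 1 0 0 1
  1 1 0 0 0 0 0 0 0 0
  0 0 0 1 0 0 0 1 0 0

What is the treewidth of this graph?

2

A width-2 tree decomposition is:
Bags: B1 = {1, 2, 9}  B2 = {1, 2, 3}  B3 = {1, 3, 7}  B4 = {1, 7, 8}  B5 = {1, 8, 10}  B6 = {1, 4, 10}  B7 = {1, 4, 5}  B8 = {1, 5, 6}
Tree: B1–B2, B2–B3, B3–B4, B4–B5, B5–B6, B6–B7, B7–B8
Every bag has size at most 3, so the width is 3 − 1 = 2 and tw(G) ≤ 2. The edges 1–9–2–3–7–8–10–4–5–6–1 form a cycle, so G is not a tree and its treewidth is at least 2. Therefore the treewidth is 2.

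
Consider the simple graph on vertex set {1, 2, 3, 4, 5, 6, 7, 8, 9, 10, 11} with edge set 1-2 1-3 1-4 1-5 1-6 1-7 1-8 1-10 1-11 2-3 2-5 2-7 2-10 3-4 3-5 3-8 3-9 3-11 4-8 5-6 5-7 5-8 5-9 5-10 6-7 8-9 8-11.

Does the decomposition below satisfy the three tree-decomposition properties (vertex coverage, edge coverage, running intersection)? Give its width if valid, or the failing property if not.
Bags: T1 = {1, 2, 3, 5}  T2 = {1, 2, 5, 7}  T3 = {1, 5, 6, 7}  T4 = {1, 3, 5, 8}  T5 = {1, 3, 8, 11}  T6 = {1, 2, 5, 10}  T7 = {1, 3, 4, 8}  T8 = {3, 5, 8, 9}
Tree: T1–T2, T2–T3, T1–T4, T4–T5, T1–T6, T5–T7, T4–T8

Checking the three conditions: (i) the bags cover all of {1, 2, 3, 4, 5, 6, 7, 8, 9, 10, 11}; (ii) for each edge, some bag contains both endpoints; (iii) the bags containing any fixed vertex form a subtree. All hold, so the decomposition is valid with width 4 − 1 = 3.

Yes; width 3.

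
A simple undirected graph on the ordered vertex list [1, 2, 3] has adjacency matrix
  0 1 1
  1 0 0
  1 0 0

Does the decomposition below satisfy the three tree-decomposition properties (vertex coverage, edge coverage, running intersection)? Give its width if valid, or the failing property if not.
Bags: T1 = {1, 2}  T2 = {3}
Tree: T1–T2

No — edge (1,3) lies in no bag.

A tree decomposition must satisfy three properties: every vertex lies in some bag; for every edge, both endpoints lie together in some bag; and for every vertex, the bags containing it form a connected subtree. Here edge (1,3) lies in no bag, so the decomposition is invalid.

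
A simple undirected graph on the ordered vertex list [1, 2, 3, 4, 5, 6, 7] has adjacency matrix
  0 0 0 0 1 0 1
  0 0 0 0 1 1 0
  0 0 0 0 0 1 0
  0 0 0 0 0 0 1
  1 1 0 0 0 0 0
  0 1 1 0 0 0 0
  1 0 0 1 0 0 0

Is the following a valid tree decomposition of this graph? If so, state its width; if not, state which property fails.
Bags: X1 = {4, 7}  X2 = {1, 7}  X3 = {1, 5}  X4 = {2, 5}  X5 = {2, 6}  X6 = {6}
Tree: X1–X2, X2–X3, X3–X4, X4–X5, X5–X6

No — vertex 3 appears in no bag.

A tree decomposition must satisfy three properties: every vertex lies in some bag; for every edge, both endpoints lie together in some bag; and for every vertex, the bags containing it form a connected subtree. Here vertex 3 appears in no bag, so the decomposition is invalid.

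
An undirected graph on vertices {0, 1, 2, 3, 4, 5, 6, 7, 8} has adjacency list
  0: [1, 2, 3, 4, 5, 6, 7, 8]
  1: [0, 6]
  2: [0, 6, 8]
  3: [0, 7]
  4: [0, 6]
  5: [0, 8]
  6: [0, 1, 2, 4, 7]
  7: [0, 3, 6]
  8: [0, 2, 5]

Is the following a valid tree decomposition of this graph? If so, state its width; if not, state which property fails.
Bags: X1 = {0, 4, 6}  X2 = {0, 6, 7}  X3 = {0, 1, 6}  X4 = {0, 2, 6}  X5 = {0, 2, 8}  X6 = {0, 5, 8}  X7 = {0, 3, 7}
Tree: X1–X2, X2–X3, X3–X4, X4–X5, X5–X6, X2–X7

Every vertex of G appears in some bag (union = {0, 1, 2, 3, 4, 5, 6, 7, 8}); every edge is covered by a bag; and for each vertex v the set of bags containing v is connected in the bag tree. The decomposition is therefore valid. The largest bag has 3 vertices, so the width is 2.

Yes; width 2.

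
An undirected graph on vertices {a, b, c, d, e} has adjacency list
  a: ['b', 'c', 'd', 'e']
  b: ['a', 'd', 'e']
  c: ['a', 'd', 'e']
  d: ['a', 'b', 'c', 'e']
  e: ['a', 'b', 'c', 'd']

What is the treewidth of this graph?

A width-3 tree decomposition is:
Bags: B1 = {a, c, d, e}  B2 = {a, b, d, e}
Tree: B1–B2
Every bag has size at most 4, so the width is 4 − 1 = 3 and tw(G) ≤ 3. On the other hand G contains the 4-clique {a, c, d, e}. A clique must lie in a single bag of any decomposition, so no decomposition can have width below 3. The upper and lower bounds meet at 3, so that is the treewidth.

3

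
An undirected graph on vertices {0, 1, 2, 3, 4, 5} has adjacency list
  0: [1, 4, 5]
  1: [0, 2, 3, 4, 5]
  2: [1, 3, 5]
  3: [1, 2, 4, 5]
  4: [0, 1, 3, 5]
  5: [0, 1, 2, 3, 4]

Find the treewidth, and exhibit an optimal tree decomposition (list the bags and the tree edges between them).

Treewidth 3.
Bags: B1 = {1, 3, 4, 5}  B2 = {1, 2, 3, 5}  B3 = {0, 1, 4, 5}
Tree: B1–B2, B1–B3

Every bag has size at most 4, so the width is 4 − 1 = 3 and tw(G) ≤ 3. Conversely, {0, 1, 4, 5} is a clique of size 4, and the vertices of any clique must share a bag in every tree decomposition; so some bag has ≥ 4 vertices and tw(G) ≥ 3. Therefore the treewidth is 3.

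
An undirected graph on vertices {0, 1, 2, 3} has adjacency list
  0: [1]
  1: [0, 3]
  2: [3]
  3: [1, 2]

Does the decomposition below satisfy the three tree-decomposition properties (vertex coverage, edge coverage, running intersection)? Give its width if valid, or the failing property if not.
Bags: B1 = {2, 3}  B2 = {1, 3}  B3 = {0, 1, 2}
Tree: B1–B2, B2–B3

No — bags containing vertex 2 are not connected in the tree.

A tree decomposition must satisfy three properties: every vertex lies in some bag; for every edge, both endpoints lie together in some bag; and for every vertex, the bags containing it form a connected subtree. Here bags containing vertex 2 are not connected in the tree, so the decomposition is invalid.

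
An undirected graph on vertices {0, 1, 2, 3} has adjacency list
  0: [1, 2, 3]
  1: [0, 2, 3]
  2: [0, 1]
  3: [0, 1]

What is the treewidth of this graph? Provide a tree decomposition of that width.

Each bag holds 3 vertices, so the decomposition has width 2, which upper-bounds the treewidth. For the lower bound, the 3 vertices {0, 1, 2} are pairwise adjacent, and any tree decomposition puts a clique entirely inside one bag — forcing width ≥ 2. The upper and lower bounds meet at 2, so that is the treewidth.

Treewidth 2.
One such decomposition:
Bags: B1 = {0, 1, 2}  B2 = {0, 1, 3}
Tree: B1–B2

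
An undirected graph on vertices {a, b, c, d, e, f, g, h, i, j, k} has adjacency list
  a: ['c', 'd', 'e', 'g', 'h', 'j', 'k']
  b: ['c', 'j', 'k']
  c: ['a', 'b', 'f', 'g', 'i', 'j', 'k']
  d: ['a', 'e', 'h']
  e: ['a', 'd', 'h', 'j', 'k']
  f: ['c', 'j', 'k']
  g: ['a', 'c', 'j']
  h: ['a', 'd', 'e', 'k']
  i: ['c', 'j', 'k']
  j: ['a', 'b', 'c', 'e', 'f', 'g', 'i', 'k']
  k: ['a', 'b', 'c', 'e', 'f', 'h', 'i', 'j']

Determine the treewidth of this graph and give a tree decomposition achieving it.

Every bag has size at most 4, so the width is 4 − 1 = 3 and tw(G) ≤ 3. Conversely, {a, d, e, h} is a clique of size 4, and the vertices of any clique must share a bag in every tree decomposition; so some bag has ≥ 4 vertices and tw(G) ≥ 3. Therefore the treewidth is 3.

Treewidth 3.
One such decomposition:
Bags: B1 = {a, c, j, k}  B2 = {a, e, j, k}  B3 = {c, f, j, k}  B4 = {a, c, g, j}  B5 = {a, e, h, k}  B6 = {a, d, e, h}  B7 = {b, c, j, k}  B8 = {c, i, j, k}
Tree: B1–B2, B1–B3, B1–B4, B2–B5, B5–B6, B3–B7, B1–B8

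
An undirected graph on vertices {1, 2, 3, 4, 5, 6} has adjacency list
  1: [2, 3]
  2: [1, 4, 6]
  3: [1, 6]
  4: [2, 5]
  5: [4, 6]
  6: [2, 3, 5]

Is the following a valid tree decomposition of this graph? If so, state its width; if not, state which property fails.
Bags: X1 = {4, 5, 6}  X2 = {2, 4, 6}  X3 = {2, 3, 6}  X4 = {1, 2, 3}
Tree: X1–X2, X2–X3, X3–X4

Yes; width 2.

Checking the three conditions: (i) the bags cover all of {1, 2, 3, 4, 5, 6}; (ii) for each edge, some bag contains both endpoints; (iii) the bags containing any fixed vertex form a subtree. All hold, so the decomposition is valid with width 3 − 1 = 2.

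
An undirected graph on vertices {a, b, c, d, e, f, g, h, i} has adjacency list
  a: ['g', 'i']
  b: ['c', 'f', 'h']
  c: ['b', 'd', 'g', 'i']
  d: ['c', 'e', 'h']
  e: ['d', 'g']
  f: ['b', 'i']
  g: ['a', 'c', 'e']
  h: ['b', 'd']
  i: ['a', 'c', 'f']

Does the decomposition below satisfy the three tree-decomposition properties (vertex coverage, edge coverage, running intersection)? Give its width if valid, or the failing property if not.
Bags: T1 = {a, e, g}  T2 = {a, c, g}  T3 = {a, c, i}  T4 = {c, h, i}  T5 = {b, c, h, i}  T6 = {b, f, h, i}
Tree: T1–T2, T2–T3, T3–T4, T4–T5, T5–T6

A tree decomposition must satisfy three properties: every vertex lies in some bag; for every edge, both endpoints lie together in some bag; and for every vertex, the bags containing it form a connected subtree. Here vertex d appears in no bag, so the decomposition is invalid.

No — vertex d appears in no bag.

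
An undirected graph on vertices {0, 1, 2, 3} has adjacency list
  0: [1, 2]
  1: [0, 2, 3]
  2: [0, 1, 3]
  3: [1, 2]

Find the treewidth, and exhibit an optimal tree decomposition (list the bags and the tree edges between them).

Treewidth 2.
Bags: B1 = {0, 1, 2}  B2 = {1, 2, 3}
Tree: B1–B2

Every bag has size at most 3, so the width is 3 − 1 = 2 and tw(G) ≤ 2. Conversely, {0, 1, 2} is a clique of size 3, and the vertices of any clique must share a bag in every tree decomposition; so some bag has ≥ 3 vertices and tw(G) ≥ 2. Combining the bounds, tw(G) = 2.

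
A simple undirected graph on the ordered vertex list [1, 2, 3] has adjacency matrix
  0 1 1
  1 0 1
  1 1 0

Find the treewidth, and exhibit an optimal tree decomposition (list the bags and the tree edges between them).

Treewidth 2.
One such decomposition:
Bags: B1 = {1, 2, 3}
Tree: (single bag)

With just one bag of size 3, the width is 3 − 1 = 2, so tw(G) ≤ 2. Conversely, {1, 2, 3} is a clique of size 3, and the vertices of any clique must share a bag in every tree decomposition; so some bag has ≥ 3 vertices and tw(G) ≥ 2. Combining the bounds, tw(G) = 2.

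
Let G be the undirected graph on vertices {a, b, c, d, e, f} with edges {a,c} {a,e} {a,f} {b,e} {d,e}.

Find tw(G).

1

A width-1 tree decomposition is:
Bags: B1 = {a, e}  B2 = {a, c}  B3 = {d, e}  B4 = {b, e}  B5 = {a, f}
Tree: B1–B2, B1–B3, B3–B4, B2–B5
The largest bag has 2 vertices, giving width 1; this decomposition certifies tw(G) ≤ 1. Since G has at least one edge (e.g. e–a), it is not an edgeless graph, so tw(G) ≥ 1. Hence tw(G) = 1 exactly.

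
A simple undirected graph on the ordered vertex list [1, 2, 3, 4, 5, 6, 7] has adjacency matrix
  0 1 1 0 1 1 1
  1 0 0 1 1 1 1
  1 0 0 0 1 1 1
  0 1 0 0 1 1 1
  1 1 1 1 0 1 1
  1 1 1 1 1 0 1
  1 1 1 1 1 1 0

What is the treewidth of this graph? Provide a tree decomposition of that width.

Treewidth 4.
Bags: B1 = {2, 4, 5, 6, 7}  B2 = {1, 2, 5, 6, 7}  B3 = {1, 3, 5, 6, 7}
Tree: B1–B2, B2–B3

Every bag has size at most 5, so the width is 5 − 1 = 4 and tw(G) ≤ 4. For the lower bound, the 5 vertices {1, 2, 5, 6, 7} are pairwise adjacent, and any tree decomposition puts a clique entirely inside one bag — forcing width ≥ 4. The upper and lower bounds meet at 4, so that is the treewidth.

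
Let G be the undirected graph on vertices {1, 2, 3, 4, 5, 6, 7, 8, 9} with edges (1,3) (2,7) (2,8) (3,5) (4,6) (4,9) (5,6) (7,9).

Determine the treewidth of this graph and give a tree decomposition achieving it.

The largest bag has 2 vertices, giving width 1; this decomposition certifies tw(G) ≤ 1. G has an edge, so its treewidth is at least 1. Combining the bounds, tw(G) = 1.

Treewidth 1.
One optimal decomposition is:
Bags: B1 = {1, 3}  B2 = {3, 5}  B3 = {5, 6}  B4 = {4, 6}  B5 = {4, 9}  B6 = {7, 9}  B7 = {2, 7}  B8 = {2, 8}
Tree: B1–B2, B2–B3, B3–B4, B4–B5, B5–B6, B6–B7, B7–B8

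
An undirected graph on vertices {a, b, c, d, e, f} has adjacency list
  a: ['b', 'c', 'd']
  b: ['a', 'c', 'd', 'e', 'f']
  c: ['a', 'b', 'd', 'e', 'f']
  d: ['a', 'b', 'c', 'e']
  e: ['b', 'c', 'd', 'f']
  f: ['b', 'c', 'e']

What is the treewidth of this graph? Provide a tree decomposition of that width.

The largest bag has 4 vertices, giving width 3; this decomposition certifies tw(G) ≤ 3. For the lower bound, the 4 vertices {b, c, d, e} are pairwise adjacent, and any tree decomposition puts a clique entirely inside one bag — forcing width ≥ 3. Hence tw(G) = 3 exactly.

Treewidth 3.
Bags: B1 = {b, c, e, f}  B2 = {b, c, d, e}  B3 = {a, b, c, d}
Tree: B1–B2, B2–B3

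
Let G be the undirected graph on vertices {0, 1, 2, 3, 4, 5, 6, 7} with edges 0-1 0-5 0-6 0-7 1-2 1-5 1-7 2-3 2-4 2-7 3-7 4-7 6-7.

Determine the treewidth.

2

A width-2 tree decomposition is:
Bags: B1 = {0, 1, 7}  B2 = {0, 1, 5}  B3 = {1, 2, 7}  B4 = {0, 6, 7}  B5 = {2, 3, 7}  B6 = {2, 4, 7}
Tree: B1–B2, B1–B3, B1–B4, B3–B5, B3–B6
The largest bag has 3 vertices, giving width 2; this decomposition certifies tw(G) ≤ 2. On the other hand G contains the 3-clique {0, 1, 5}. A clique must lie in a single bag of any decomposition, so no decomposition can have width below 2. The upper and lower bounds meet at 2, so that is the treewidth.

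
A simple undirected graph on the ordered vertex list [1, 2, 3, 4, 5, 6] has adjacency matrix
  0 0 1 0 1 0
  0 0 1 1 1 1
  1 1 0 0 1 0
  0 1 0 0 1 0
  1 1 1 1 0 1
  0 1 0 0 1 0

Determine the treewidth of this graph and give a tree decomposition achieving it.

Every bag has size at most 3, so the width is 3 − 1 = 2 and tw(G) ≤ 2. On the other hand G contains the 3-clique {1, 3, 5}. A clique must lie in a single bag of any decomposition, so no decomposition can have width below 2. The upper and lower bounds meet at 2, so that is the treewidth.

Treewidth 2.
One optimal decomposition is:
Bags: B1 = {2, 4, 5}  B2 = {2, 3, 5}  B3 = {2, 5, 6}  B4 = {1, 3, 5}
Tree: B1–B2, B1–B3, B2–B4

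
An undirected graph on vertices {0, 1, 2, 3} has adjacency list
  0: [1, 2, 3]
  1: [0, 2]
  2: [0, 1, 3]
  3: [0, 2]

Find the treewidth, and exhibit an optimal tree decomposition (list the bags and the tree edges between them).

Treewidth 2.
One optimal decomposition is:
Bags: B1 = {0, 1, 2}  B2 = {0, 2, 3}
Tree: B1–B2

Every bag has size at most 3, so the width is 3 − 1 = 2 and tw(G) ≤ 2. Conversely, {0, 1, 2} is a clique of size 3, and the vertices of any clique must share a bag in every tree decomposition; so some bag has ≥ 3 vertices and tw(G) ≥ 2. Combining the bounds, tw(G) = 2.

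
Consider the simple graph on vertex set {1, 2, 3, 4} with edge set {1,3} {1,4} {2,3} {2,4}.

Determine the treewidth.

2

A width-2 tree decomposition is:
Bags: B1 = {1, 2, 4}  B2 = {1, 2, 3}
Tree: B1–B2
Every bag has size at most 3, so the width is 3 − 1 = 2 and tw(G) ≤ 2. Since 2–4–1–3–2 is a cycle in G, G is not acyclic. Forests are exactly the graphs of treewidth ≤ 1, so tw(G) ≥ 2. The upper and lower bounds meet at 2, so that is the treewidth.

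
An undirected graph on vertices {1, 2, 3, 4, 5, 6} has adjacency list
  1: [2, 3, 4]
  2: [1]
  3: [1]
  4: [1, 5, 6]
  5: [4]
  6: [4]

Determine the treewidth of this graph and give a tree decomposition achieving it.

The largest bag has 2 vertices, giving width 1; this decomposition certifies tw(G) ≤ 1. G has an edge, so its treewidth is at least 1. Therefore the treewidth is 1.

Treewidth 1.
One such decomposition:
Bags: B1 = {1, 4}  B2 = {1, 2}  B3 = {1, 3}  B4 = {4, 6}  B5 = {4, 5}
Tree: B1–B2, B2–B3, B1–B4, B1–B5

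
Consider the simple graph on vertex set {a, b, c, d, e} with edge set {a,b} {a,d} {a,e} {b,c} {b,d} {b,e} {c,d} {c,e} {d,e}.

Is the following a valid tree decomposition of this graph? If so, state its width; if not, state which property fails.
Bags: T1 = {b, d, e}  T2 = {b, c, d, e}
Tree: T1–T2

A tree decomposition must satisfy three properties: every vertex lies in some bag; for every edge, both endpoints lie together in some bag; and for every vertex, the bags containing it form a connected subtree. Here vertex a appears in no bag, so the decomposition is invalid.

No — vertex a appears in no bag.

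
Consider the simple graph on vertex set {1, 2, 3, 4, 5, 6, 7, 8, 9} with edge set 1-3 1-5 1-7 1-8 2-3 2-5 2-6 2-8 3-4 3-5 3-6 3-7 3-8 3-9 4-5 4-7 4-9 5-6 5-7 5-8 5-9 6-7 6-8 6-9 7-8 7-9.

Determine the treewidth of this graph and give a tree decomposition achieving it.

Treewidth 4.
One optimal decomposition is:
Bags: B1 = {3, 5, 6, 7, 8}  B2 = {3, 5, 6, 7, 9}  B3 = {2, 3, 5, 6, 8}  B4 = {3, 4, 5, 7, 9}  B5 = {1, 3, 5, 7, 8}
Tree: B1–B2, B1–B3, B2–B4, B1–B5

Each bag holds 5 vertices, so the decomposition has width 4, which upper-bounds the treewidth. Conversely, {2, 3, 5, 6, 8} is a clique of size 5, and the vertices of any clique must share a bag in every tree decomposition; so some bag has ≥ 5 vertices and tw(G) ≥ 4. Hence tw(G) = 4 exactly.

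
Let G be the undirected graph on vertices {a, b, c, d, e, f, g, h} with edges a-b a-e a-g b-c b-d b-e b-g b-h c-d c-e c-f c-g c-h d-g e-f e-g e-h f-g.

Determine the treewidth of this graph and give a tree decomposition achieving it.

Each bag holds 4 vertices, so the decomposition has width 3, which upper-bounds the treewidth. On the other hand G contains the 4-clique {c, e, f, g}. A clique must lie in a single bag of any decomposition, so no decomposition can have width below 3. Hence tw(G) = 3 exactly.

Treewidth 3.
One such decomposition:
Bags: B1 = {b, c, e, g}  B2 = {b, c, d, g}  B3 = {c, e, f, g}  B4 = {b, c, e, h}  B5 = {a, b, e, g}
Tree: B1–B2, B1–B3, B1–B4, B1–B5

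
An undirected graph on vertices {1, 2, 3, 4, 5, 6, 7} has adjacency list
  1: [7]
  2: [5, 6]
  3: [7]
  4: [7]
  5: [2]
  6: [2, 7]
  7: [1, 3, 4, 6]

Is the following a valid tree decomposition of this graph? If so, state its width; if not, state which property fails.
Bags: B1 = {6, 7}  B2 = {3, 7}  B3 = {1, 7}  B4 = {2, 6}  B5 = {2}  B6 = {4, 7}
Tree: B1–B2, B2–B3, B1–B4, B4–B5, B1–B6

A tree decomposition must satisfy three properties: every vertex lies in some bag; for every edge, both endpoints lie together in some bag; and for every vertex, the bags containing it form a connected subtree. Here vertex 5 appears in no bag, so the decomposition is invalid.

No — vertex 5 appears in no bag.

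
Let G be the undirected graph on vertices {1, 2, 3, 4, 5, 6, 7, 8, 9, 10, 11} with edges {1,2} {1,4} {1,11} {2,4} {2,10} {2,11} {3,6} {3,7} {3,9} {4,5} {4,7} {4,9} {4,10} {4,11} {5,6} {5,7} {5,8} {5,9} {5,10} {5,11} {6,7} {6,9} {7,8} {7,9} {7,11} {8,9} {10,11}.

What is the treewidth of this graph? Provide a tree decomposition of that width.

Treewidth 3.
One optimal decomposition is:
Bags: B1 = {4, 5, 7, 11}  B2 = {4, 5, 10, 11}  B3 = {4, 5, 7, 9}  B4 = {5, 6, 7, 9}  B5 = {2, 4, 10, 11}  B6 = {5, 7, 8, 9}  B7 = {3, 6, 7, 9}  B8 = {1, 2, 4, 11}
Tree: B1–B2, B1–B3, B3–B4, B2–B5, B4–B6, B4–B7, B5–B8

Each bag holds 4 vertices, so the decomposition has width 3, which upper-bounds the treewidth. On the other hand G contains the 4-clique {5, 7, 8, 9}. A clique must lie in a single bag of any decomposition, so no decomposition can have width below 3. The upper and lower bounds meet at 3, so that is the treewidth.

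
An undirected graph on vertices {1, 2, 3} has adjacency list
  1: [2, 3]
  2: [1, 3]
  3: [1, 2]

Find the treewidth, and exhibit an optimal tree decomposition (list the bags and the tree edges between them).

A single bag containing all 3 vertices is trivially a valid decomposition of width 2. On the other hand G contains the 3-clique {1, 2, 3}. A clique must lie in a single bag of any decomposition, so no decomposition can have width below 2. The upper and lower bounds meet at 2, so that is the treewidth.

Treewidth 2.
One optimal decomposition is:
Bags: B1 = {1, 2, 3}
Tree: (single bag)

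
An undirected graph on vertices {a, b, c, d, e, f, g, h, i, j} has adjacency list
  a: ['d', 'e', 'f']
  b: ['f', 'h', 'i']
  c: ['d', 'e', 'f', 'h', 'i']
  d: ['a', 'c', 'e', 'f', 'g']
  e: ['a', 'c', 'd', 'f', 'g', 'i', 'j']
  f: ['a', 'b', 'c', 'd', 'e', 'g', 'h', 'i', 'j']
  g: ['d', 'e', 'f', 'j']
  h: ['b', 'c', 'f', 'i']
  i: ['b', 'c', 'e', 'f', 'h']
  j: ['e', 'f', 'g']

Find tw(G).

3

A width-3 tree decomposition is:
Bags: B1 = {d, e, f, g}  B2 = {e, f, g, j}  B3 = {c, d, e, f}  B4 = {c, e, f, i}  B5 = {a, d, e, f}  B6 = {c, f, h, i}  B7 = {b, f, h, i}
Tree: B1–B2, B1–B3, B3–B4, B3–B5, B4–B6, B6–B7
Every bag has size at most 4, so the width is 4 − 1 = 3 and tw(G) ≤ 3. On the other hand G contains the 4-clique {d, e, f, g}. A clique must lie in a single bag of any decomposition, so no decomposition can have width below 3. Therefore the treewidth is 3.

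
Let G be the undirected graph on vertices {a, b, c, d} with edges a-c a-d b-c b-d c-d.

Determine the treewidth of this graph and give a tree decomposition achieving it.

Each bag holds 3 vertices, so the decomposition has width 2, which upper-bounds the treewidth. For the lower bound, the 3 vertices {a, c, d} are pairwise adjacent, and any tree decomposition puts a clique entirely inside one bag — forcing width ≥ 2. Therefore the treewidth is 2.

Treewidth 2.
One such decomposition:
Bags: B1 = {a, c, d}  B2 = {b, c, d}
Tree: B1–B2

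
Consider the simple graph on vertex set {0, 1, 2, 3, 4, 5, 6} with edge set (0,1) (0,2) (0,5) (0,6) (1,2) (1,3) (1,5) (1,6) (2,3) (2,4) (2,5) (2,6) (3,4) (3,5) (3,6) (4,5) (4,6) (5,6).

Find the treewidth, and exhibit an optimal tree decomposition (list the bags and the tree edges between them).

Treewidth 4.
One such decomposition:
Bags: B1 = {1, 2, 3, 5, 6}  B2 = {0, 1, 2, 5, 6}  B3 = {2, 3, 4, 5, 6}
Tree: B1–B2, B1–B3

The largest bag has 5 vertices, giving width 4; this decomposition certifies tw(G) ≤ 4. Conversely, {0, 1, 2, 5, 6} is a clique of size 5, and the vertices of any clique must share a bag in every tree decomposition; so some bag has ≥ 5 vertices and tw(G) ≥ 4. Combining the bounds, tw(G) = 4.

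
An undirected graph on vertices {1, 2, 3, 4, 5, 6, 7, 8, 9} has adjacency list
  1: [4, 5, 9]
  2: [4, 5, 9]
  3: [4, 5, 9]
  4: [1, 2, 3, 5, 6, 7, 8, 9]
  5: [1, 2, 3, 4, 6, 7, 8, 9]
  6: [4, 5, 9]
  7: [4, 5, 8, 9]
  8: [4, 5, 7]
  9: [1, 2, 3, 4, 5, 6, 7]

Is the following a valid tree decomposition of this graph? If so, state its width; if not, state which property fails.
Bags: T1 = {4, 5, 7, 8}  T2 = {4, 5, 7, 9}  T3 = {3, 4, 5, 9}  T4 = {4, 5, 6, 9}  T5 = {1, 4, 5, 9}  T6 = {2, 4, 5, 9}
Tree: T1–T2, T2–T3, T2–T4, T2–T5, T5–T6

Yes; width 3.

Every vertex of G appears in some bag (union = {1, 2, 3, 4, 5, 6, 7, 8, 9}); every edge is covered by a bag; and for each vertex v the set of bags containing v is connected in the bag tree. The decomposition is therefore valid. The largest bag has 4 vertices, so the width is 3.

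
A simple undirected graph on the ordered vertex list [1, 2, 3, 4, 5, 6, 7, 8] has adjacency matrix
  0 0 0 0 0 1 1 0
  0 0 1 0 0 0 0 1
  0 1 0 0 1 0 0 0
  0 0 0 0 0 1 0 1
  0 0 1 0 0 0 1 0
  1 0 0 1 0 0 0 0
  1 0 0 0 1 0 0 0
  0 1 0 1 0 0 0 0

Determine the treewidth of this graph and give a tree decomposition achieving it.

Each bag holds 3 vertices, so the decomposition has width 2, which upper-bounds the treewidth. For the lower bound, G contains the cycle 7–1–6–4–8–2–3–5–7, so G is not a forest; only forests have treewidth ≤ 1, hence tw(G) ≥ 2. Combining the bounds, tw(G) = 2.

Treewidth 2.
One optimal decomposition is:
Bags: B1 = {1, 6, 7}  B2 = {4, 6, 7}  B3 = {4, 7, 8}  B4 = {2, 7, 8}  B5 = {2, 3, 7}  B6 = {3, 5, 7}
Tree: B1–B2, B2–B3, B3–B4, B4–B5, B5–B6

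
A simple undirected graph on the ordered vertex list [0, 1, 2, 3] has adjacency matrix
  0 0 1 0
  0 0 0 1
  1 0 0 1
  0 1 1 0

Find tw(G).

A width-1 tree decomposition is:
Bags: B1 = {0, 2}  B2 = {2, 3}  B3 = {1, 3}
Tree: B1–B2, B2–B3
Each bag holds 2 vertices, so the decomposition has width 1, which upper-bounds the treewidth. Since G has at least one edge (e.g. 2–0), it is not an edgeless graph, so tw(G) ≥ 1. Hence tw(G) = 1 exactly.

1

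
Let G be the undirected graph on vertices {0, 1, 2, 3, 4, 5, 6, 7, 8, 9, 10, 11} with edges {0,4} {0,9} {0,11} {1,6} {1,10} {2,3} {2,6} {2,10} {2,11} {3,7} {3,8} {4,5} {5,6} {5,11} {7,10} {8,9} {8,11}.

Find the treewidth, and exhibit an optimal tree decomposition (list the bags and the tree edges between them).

Each bag holds 4 vertices, so the decomposition has width 3, which upper-bounds the treewidth. For the lower bound: the 4 vertex sets {0,4,9}, {5}, {11}, {2,3,6,8} are disjoint, each induces a connected subgraph, and every pair is joined by at least one edge of G. Contracting each set to a single vertex therefore yields K_{4} as a minor, and since treewidth is minor-monotone, tw(G) ≥ tw(K_{4}) = 3. Combining the bounds, tw(G) = 3.

Treewidth 3.
Bags: B1 = {0, 4, 5, 9}  B2 = {0, 5, 9, 11}  B3 = {5, 8, 9, 11}  B4 = {5, 6, 8, 11}  B5 = {2, 6, 8, 11}  B6 = {2, 3, 6, 8}  B7 = {1, 2, 3, 6}  B8 = {1, 2, 3, 10}  B9 = {1, 3, 7, 10}
Tree: B1–B2, B2–B3, B3–B4, B4–B5, B5–B6, B6–B7, B7–B8, B8–B9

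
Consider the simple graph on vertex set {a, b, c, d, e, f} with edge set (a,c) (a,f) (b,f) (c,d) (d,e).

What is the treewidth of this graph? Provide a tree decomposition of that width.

Treewidth 1.
Bags: B1 = {b, f}  B2 = {a, f}  B3 = {a, c}  B4 = {c, d}  B5 = {d, e}
Tree: B1–B2, B2–B3, B3–B4, B4–B5

Each bag holds 2 vertices, so the decomposition has width 1, which upper-bounds the treewidth. G has an edge, so its treewidth is at least 1. Therefore the treewidth is 1.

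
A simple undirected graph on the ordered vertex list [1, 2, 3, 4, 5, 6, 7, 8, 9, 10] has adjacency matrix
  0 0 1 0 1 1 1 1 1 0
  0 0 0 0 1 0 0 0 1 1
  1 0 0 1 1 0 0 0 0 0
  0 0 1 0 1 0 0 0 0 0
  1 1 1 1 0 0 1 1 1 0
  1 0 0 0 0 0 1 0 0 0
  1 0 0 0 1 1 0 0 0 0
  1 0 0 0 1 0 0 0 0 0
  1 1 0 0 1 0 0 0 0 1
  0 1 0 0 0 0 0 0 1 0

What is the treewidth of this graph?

2

A width-2 tree decomposition is:
Bags: B1 = {1, 5, 7}  B2 = {1, 3, 5}  B3 = {1, 5, 9}  B4 = {3, 4, 5}  B5 = {2, 5, 9}  B6 = {1, 6, 7}  B7 = {1, 5, 8}  B8 = {2, 9, 10}
Tree: B1–B2, B1–B3, B2–B4, B3–B5, B1–B6, B3–B7, B5–B8
The largest bag has 3 vertices, giving width 2; this decomposition certifies tw(G) ≤ 2. On the other hand G contains the 3-clique {2, 9, 10}. A clique must lie in a single bag of any decomposition, so no decomposition can have width below 2. Combining the bounds, tw(G) = 2.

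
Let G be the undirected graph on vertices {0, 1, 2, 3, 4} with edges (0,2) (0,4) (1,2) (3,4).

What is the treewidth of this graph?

1

A width-1 tree decomposition is:
Bags: B1 = {1, 2}  B2 = {0, 2}  B3 = {0, 4}  B4 = {3, 4}
Tree: B1–B2, B2–B3, B3–B4
Every bag has size at most 2, so the width is 2 − 1 = 1 and tw(G) ≤ 1. G has an edge, so its treewidth is at least 1. The upper and lower bounds meet at 1, so that is the treewidth.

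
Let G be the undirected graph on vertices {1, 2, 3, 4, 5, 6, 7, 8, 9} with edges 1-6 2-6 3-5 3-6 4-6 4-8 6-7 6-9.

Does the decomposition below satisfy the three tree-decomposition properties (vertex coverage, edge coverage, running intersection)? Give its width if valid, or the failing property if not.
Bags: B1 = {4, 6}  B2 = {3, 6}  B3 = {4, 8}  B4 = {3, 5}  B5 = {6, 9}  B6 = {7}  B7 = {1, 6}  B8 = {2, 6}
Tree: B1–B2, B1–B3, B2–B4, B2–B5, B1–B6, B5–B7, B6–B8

A tree decomposition must satisfy three properties: every vertex lies in some bag; for every edge, both endpoints lie together in some bag; and for every vertex, the bags containing it form a connected subtree. Here edge (6,7) lies in no bag, so the decomposition is invalid.

No — edge (6,7) lies in no bag.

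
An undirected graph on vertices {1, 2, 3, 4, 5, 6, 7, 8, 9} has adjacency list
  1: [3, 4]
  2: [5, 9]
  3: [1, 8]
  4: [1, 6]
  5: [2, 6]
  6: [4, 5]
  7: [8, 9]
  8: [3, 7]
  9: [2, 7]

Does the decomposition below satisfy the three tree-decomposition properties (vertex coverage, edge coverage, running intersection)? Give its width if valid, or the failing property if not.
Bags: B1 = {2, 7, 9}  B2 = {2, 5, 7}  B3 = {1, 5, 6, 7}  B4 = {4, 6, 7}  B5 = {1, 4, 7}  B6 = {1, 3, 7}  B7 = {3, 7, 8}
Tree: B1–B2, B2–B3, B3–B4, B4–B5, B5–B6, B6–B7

No — bags containing vertex 1 are not connected in the tree.

A tree decomposition must satisfy three properties: every vertex lies in some bag; for every edge, both endpoints lie together in some bag; and for every vertex, the bags containing it form a connected subtree. Here bags containing vertex 1 are not connected in the tree, so the decomposition is invalid.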